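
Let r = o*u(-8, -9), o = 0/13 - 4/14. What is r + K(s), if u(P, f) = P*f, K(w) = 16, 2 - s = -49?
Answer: -32/7 ≈ -4.5714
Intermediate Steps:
s = 51 (s = 2 - 1*(-49) = 2 + 49 = 51)
o = -2/7 (o = 0*(1/13) - 4*1/14 = 0 - 2/7 = -2/7 ≈ -0.28571)
r = -144/7 (r = -(-16)*(-9)/7 = -2/7*72 = -144/7 ≈ -20.571)
r + K(s) = -144/7 + 16 = -32/7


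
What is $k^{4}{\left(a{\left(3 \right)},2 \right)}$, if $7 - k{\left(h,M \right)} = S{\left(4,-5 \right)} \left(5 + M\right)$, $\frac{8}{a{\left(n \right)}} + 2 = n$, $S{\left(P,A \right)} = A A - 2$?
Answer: $562448656$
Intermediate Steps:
$S{\left(P,A \right)} = -2 + A^{2}$ ($S{\left(P,A \right)} = A^{2} - 2 = -2 + A^{2}$)
$a{\left(n \right)} = \frac{8}{-2 + n}$
$k{\left(h,M \right)} = -108 - 23 M$ ($k{\left(h,M \right)} = 7 - \left(-2 + \left(-5\right)^{2}\right) \left(5 + M\right) = 7 - \left(-2 + 25\right) \left(5 + M\right) = 7 - 23 \left(5 + M\right) = 7 - \left(115 + 23 M\right) = -108 - 23 M$)
$k^{4}{\left(a{\left(3 \right)},2 \right)} = \left(-108 - 46\right)^{4} = \left(-154\right)^{4} = 562448656$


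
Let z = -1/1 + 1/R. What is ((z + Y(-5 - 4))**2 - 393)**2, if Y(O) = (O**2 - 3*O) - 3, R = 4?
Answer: 28090095201/256 ≈ 1.0973e+8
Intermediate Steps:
z = -3/4 (z = -1/1 + 1/4 = -1*1 + 1*(1/4) = -1 + 1/4 = -3/4 ≈ -0.75000)
Y(O) = -3 + O**2 - 3*O
((z + Y(-5 - 4))**2 - 393)**2 = ((-3/4 + (-3 + (-5 - 4)**2 - 3*(-5 - 4)))**2 - 393)**2 = ((-3/4 + (-3 + (-9)**2 - 3*(-9)))**2 - 393)**2 = ((-3/4 + (-3 + 81 + 27))**2 - 393)**2 = ((-3/4 + 105)**2 - 393)**2 = ((417/4)**2 - 393)**2 = (173889/16 - 393)**2 = (167601/16)**2 = 28090095201/256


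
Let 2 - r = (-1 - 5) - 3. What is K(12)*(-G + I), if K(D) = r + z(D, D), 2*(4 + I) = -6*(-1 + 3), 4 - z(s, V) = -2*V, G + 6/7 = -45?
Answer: 9789/7 ≈ 1398.4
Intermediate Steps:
G = -321/7 (G = -6/7 - 45 = -321/7 ≈ -45.857)
z(s, V) = 4 + 2*V (z(s, V) = 4 - (-2)*V = 4 + 2*V)
r = 11 (r = 2 - ((-1 - 5) - 3) = 2 - (-6 - 3) = 2 - 1*(-9) = 2 + 9 = 11)
I = -10 (I = -4 + (-6*(-1 + 3))/2 = -4 + (-6*2)/2 = -4 + (½)*(-12) = -4 - 6 = -10)
K(D) = 15 + 2*D (K(D) = 11 + (4 + 2*D) = 15 + 2*D)
K(12)*(-G + I) = (15 + 2*12)*(-1*(-321/7) - 10) = (15 + 24)*(321/7 - 10) = 39*(251/7) = 9789/7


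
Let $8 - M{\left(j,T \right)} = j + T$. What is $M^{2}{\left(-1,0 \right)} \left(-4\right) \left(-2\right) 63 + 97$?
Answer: $40921$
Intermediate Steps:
$M{\left(j,T \right)} = 8 - T - j$ ($M{\left(j,T \right)} = 8 - \left(j + T\right) = 8 - \left(T + j\right) = 8 - T - j$)
$M^{2}{\left(-1,0 \right)} \left(-4\right) \left(-2\right) 63 + 97 = \left(8 - 0 - -1\right)^{2} \left(-4\right) \left(-2\right) 63 + 97 = \left(8 + 0 + 1\right)^{2} \left(-4\right) \left(-2\right) 63 + 97 = 9^{2} \left(-4\right) \left(-2\right) 63 + 97 = 81 \left(-4\right) \left(-2\right) 63 + 97 = \left(-324\right) \left(-2\right) 63 + 97 = 648 \cdot 63 + 97 = 40824 + 97 = 40921$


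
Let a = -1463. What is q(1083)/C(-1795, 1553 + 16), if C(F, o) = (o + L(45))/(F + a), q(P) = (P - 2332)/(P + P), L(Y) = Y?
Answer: 226069/194218 ≈ 1.1640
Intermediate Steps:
q(P) = (-2332 + P)/(2*P) (q(P) = (-2332 + P)/((2*P)) = (-2332 + P)*(1/(2*P)) = (-2332 + P)/(2*P))
C(F, o) = (45 + o)/(-1463 + F) (C(F, o) = (o + 45)/(F - 1463) = (45 + o)/(-1463 + F))
q(1083)/C(-1795, 1553 + 16) = ((1/2)*(-2332 + 1083)/1083)/(((45 + (1553 + 16))/(-1463 - 1795))) = ((1/2)*(1/1083)*(-1249))/(((45 + 1569)/(-3258))) = -1249/(2166*((-1/3258*1614))) = -1249/(2166*(-269/543)) = -1249/2166*(-543/269) = 226069/194218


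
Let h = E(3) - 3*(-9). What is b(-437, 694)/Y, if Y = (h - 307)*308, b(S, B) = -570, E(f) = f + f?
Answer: 285/42196 ≈ 0.0067542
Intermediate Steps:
E(f) = 2*f
h = 33 (h = 2*3 - 3*(-9) = 6 + 27 = 33)
Y = -84392 (Y = (33 - 307)*308 = -274*308 = -84392)
b(-437, 694)/Y = -570/(-84392) = -570*(-1/84392) = 285/42196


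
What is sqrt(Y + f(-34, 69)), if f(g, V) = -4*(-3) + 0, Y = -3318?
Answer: I*sqrt(3306) ≈ 57.498*I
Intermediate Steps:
f(g, V) = 12 (f(g, V) = 12 + 0 = 12)
sqrt(Y + f(-34, 69)) = sqrt(-3318 + 12) = sqrt(-3306) = I*sqrt(3306)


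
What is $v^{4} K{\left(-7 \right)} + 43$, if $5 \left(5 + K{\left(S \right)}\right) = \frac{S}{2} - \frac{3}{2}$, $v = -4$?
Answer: $-1493$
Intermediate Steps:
$K{\left(S \right)} = - \frac{53}{10} + \frac{S}{10}$ ($K{\left(S \right)} = -5 + \frac{\frac{S}{2} - \frac{3}{2}}{5} = -5 + \frac{- \frac{3}{2} + \frac{S}{2}}{5} = -5 + \left(- \frac{3}{10} + \frac{S}{10}\right) = - \frac{53}{10} + \frac{S}{10}$)
$v^{4} K{\left(-7 \right)} + 43 = \left(-4\right)^{4} \left(- \frac{53}{10} + \frac{1}{10} \left(-7\right)\right) + 43 = 256 \left(- \frac{53}{10} - \frac{7}{10}\right) + 43 = 256 \left(-6\right) + 43 = -1536 + 43 = -1493$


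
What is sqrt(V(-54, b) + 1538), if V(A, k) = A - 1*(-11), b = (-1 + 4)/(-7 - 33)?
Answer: sqrt(1495) ≈ 38.665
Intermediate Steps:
b = -3/40 (b = 3/(-40) = 3*(-1/40) = -3/40 ≈ -0.075000)
V(A, k) = 11 + A (V(A, k) = A + 11 = 11 + A)
sqrt(V(-54, b) + 1538) = sqrt((11 - 54) + 1538) = sqrt(-43 + 1538) = sqrt(1495)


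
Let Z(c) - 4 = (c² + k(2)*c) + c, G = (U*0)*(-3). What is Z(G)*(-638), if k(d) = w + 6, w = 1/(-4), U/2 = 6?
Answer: -2552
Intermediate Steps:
U = 12 (U = 2*6 = 12)
G = 0 (G = (12*0)*(-3) = 0*(-3) = 0)
w = -¼ ≈ -0.25000
k(d) = 23/4 (k(d) = -¼ + 6 = 23/4)
Z(c) = 4 + c² + 27*c/4 (Z(c) = 4 + ((c² + 23*c/4) + c) = 4 + (c² + 27*c/4) = 4 + c² + 27*c/4)
Z(G)*(-638) = (4 + 0² + (27/4)*0)*(-638) = (4 + 0 + 0)*(-638) = 4*(-638) = -2552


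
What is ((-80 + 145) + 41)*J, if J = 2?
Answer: 212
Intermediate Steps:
((-80 + 145) + 41)*J = ((-80 + 145) + 41)*2 = (65 + 41)*2 = 106*2 = 212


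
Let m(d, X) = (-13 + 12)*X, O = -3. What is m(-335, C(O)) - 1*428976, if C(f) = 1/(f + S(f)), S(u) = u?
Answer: -2573855/6 ≈ -4.2898e+5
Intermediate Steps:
C(f) = 1/(2*f) (C(f) = 1/(f + f) = 1/(2*f))
m(d, X) = -X
m(-335, C(O)) - 1*428976 = -1/(2*(-3)) - 1*428976 = -(-1)/(2*3) - 428976 = -1*(-1/6) - 428976 = 1/6 - 428976 = -2573855/6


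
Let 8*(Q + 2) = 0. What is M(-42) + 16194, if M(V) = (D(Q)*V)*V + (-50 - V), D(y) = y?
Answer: 12658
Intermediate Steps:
Q = -2 (Q = -2 + (⅛)*0 = -2 + 0 = -2)
M(V) = -50 - V - 2*V² (M(V) = (-2*V)*V + (-50 - V) = -2*V² + (-50 - V) = -50 - V - 2*V²)
M(-42) + 16194 = (-50 - 1*(-42) - 2*(-42)²) + 16194 = (-50 + 42 - 2*1764) + 16194 = (-50 + 42 - 3528) + 16194 = -3536 + 16194 = 12658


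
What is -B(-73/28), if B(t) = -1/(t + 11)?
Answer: 28/235 ≈ 0.11915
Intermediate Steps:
B(t) = -1/(11 + t)
-B(-73/28) = -(-1)/(11 - 73/28) = -(-1)/235/28 = -(-1)*28/235 = -1*(-28/235) = 28/235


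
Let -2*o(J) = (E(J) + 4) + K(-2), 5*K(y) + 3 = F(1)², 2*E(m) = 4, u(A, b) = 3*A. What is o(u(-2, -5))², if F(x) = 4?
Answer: 1849/100 ≈ 18.490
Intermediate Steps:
E(m) = 2 (E(m) = (½)*4 = 2)
K(y) = 13/5 (K(y) = -⅗ + (⅕)*4² = -⅗ + (⅕)*16 = -⅗ + 16/5 = 13/5)
o(J) = -43/10 (o(J) = -((2 + 4) + 13/5)/2 = -(6 + 13/5)/2 = -½*43/5 = -43/10)
o(u(-2, -5))² = (-43/10)² = 1849/100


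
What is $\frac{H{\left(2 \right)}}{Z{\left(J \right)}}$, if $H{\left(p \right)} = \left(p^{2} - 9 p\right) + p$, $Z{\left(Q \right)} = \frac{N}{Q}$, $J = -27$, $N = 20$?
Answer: $\frac{81}{5} \approx 16.2$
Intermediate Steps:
$Z{\left(Q \right)} = \frac{20}{Q}$
$H{\left(p \right)} = p^{2} - 8 p$
$\frac{H{\left(2 \right)}}{Z{\left(J \right)}} = \frac{2 \left(-8 + 2\right)}{20 \frac{1}{-27}} = \frac{2 \left(-6\right)}{20 \left(- \frac{1}{27}\right)} = - \frac{12}{- \frac{20}{27}} = \left(-12\right) \left(- \frac{27}{20}\right) = \frac{81}{5}$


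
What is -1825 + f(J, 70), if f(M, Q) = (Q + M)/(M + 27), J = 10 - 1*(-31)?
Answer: -123989/68 ≈ -1823.4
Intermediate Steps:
J = 41 (J = 10 + 31 = 41)
f(M, Q) = (M + Q)/(27 + M)
-1825 + f(J, 70) = -1825 + (41 + 70)/(27 + 41) = -1825 + 111/68 = -123989/68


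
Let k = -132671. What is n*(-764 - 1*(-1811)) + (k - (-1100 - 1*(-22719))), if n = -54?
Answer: -210828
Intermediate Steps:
n*(-764 - 1*(-1811)) + (k - (-1100 - 1*(-22719))) = -54*(-764 - 1*(-1811)) + (-132671 - (-1100 - 1*(-22719))) = -54*(-764 + 1811) + (-132671 - (-1100 + 22719)) = -54*1047 + (-132671 - 1*21619) = -56538 + (-132671 - 21619) = -56538 - 154290 = -210828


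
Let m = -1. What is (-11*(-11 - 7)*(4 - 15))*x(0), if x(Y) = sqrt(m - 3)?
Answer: -4356*I ≈ -4356.0*I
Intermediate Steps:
x(Y) = 2*I (x(Y) = sqrt(-1 - 3) = sqrt(-4) = 2*I)
(-11*(-11 - 7)*(4 - 15))*x(0) = (-11*(-11 - 7)*(4 - 15))*(2*I) = (-(-198)*(-11))*(2*I) = (-11*198)*(2*I) = -4356*I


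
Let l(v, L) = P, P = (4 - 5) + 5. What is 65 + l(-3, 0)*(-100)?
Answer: -335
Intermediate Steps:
P = 4 (P = -1 + 5 = 4)
l(v, L) = 4
65 + l(-3, 0)*(-100) = 65 + 4*(-100) = 65 - 400 = -335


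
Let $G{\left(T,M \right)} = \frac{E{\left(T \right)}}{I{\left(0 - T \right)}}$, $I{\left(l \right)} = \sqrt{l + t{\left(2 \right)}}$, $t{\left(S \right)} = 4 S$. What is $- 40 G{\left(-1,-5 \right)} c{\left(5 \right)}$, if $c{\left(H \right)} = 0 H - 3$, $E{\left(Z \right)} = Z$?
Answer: $-40$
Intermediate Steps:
$I{\left(l \right)} = \sqrt{8 + l}$ ($I{\left(l \right)} = \sqrt{l + 4 \cdot 2} = \sqrt{l + 8} = \sqrt{8 + l}$)
$G{\left(T,M \right)} = \frac{T}{\sqrt{8 - T}}$ ($G{\left(T,M \right)} = \frac{T}{\sqrt{8 + \left(0 - T\right)}} = \frac{T}{\sqrt{8 - T}}$)
$c{\left(H \right)} = -3$ ($c{\left(H \right)} = 0 - 3 = -3$)
$- 40 G{\left(-1,-5 \right)} c{\left(5 \right)} = - 40 \left(- \frac{1}{\sqrt{8 - -1}}\right) \left(-3\right) = - 40 \left(- \frac{1}{\sqrt{8 + 1}}\right) \left(-3\right) = - 40 \left(- \frac{1}{3}\right) \left(-3\right) = - 40 \left(\left(-1\right) \frac{1}{3}\right) \left(-3\right) = \left(-40\right) \left(- \frac{1}{3}\right) \left(-3\right) = \frac{40}{3} \left(-3\right) = -40$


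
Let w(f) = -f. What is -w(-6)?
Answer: -6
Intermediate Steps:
w(f) = -f
-w(-6) = -(-1)*(-6) = -1*6 = -6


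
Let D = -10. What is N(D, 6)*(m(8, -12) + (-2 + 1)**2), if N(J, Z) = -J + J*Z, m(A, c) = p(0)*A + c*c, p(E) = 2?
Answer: -8050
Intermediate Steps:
m(A, c) = c**2 + 2*A (m(A, c) = 2*A + c*c = 2*A + c**2 = c**2 + 2*A)
N(D, 6)*(m(8, -12) + (-2 + 1)**2) = (-10*(-1 + 6))*(((-12)**2 + 2*8) + (-2 + 1)**2) = (-10*5)*((144 + 16) + (-1)**2) = -50*(160 + 1) = -50*161 = -8050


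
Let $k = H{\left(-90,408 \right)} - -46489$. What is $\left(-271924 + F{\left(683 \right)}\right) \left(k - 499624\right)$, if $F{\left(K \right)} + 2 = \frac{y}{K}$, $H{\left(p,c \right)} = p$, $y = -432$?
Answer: $\frac{84175616495250}{683} \approx 1.2324 \cdot 10^{11}$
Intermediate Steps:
$k = 46399$ ($k = -90 - -46489 = -90 + 46489 = 46399$)
$F{\left(K \right)} = -2 - \frac{432}{K}$
$\left(-271924 + F{\left(683 \right)}\right) \left(k - 499624\right) = \left(-271924 - \left(2 + \frac{432}{683}\right)\right) \left(46399 - 499624\right) = \left(-271924 - \frac{1798}{683}\right) \left(-453225\right) = \left(- \frac{185725890}{683}\right) \left(-453225\right) = \frac{84175616495250}{683}$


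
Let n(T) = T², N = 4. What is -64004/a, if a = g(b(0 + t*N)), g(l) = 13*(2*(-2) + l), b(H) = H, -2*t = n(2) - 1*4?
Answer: 16001/13 ≈ 1230.8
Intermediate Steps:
t = 0 (t = -(2² - 1*4)/2 = -(4 - 4)/2 = -½*0 = 0)
g(l) = -52 + 13*l (g(l) = 13*(-4 + l) = -52 + 13*l)
a = -52 (a = -52 + 13*(0 + 0*4) = -52 + 13*(0 + 0) = -52 + 13*0 = -52 + 0 = -52)
-64004/a = -64004/(-52) = -64004*(-1/52) = 16001/13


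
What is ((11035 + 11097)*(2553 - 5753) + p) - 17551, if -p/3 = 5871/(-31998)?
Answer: -755578911495/10666 ≈ -7.0840e+7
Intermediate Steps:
p = 5871/10666 (p = -17613/(-31998) = -17613*(-1)/31998 = -3*(-1957/10666) = 5871/10666 ≈ 0.55044)
((11035 + 11097)*(2553 - 5753) + p) - 17551 = ((11035 + 11097)*(2553 - 5753) + 5871/10666) - 17551 = (22132*(-3200) + 5871/10666) - 17551 = (-70822400 + 5871/10666) - 17551 = -755391712529/10666 - 17551 = -755578911495/10666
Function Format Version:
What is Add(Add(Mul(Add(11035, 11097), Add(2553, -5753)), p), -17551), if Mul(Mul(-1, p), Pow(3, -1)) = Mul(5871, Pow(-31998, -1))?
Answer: Rational(-755578911495, 10666) ≈ -7.0840e+7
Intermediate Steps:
p = Rational(5871, 10666) (p = Mul(-3, Mul(5871, Pow(-31998, -1))) = Mul(-3, Mul(5871, Rational(-1, 31998))) = Mul(-3, Rational(-1957, 10666)) = Rational(5871, 10666) ≈ 0.55044)
Add(Add(Mul(Add(11035, 11097), Add(2553, -5753)), p), -17551) = Add(Add(Mul(Add(11035, 11097), Add(2553, -5753)), Rational(5871, 10666)), -17551) = Add(Add(Mul(22132, -3200), Rational(5871, 10666)), -17551) = Add(Add(-70822400, Rational(5871, 10666)), -17551) = Add(Rational(-755391712529, 10666), -17551) = Rational(-755578911495, 10666)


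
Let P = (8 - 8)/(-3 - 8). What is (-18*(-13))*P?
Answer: 0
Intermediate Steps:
P = 0 (P = 0/(-11) = 0*(-1/11) = 0)
(-18*(-13))*P = -18*(-13)*0 = 234*0 = 0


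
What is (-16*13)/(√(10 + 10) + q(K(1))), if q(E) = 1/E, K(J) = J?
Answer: 208/19 - 416*√5/19 ≈ -38.011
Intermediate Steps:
(-16*13)/(√(10 + 10) + q(K(1))) = (-16*13)/(√(10 + 10) + 1/1) = -208/(√20 + 1) = -208/(2*√5 + 1) = -208/(1 + 2*√5)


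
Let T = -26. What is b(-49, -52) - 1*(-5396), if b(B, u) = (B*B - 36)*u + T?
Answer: -117610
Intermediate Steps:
b(B, u) = -26 + u*(-36 + B²) (b(B, u) = (B*B - 36)*u - 26 = (B² - 36)*u - 26 = (-36 + B²)*u - 26 = u*(-36 + B²) - 26 = -26 + u*(-36 + B²))
b(-49, -52) - 1*(-5396) = (-26 - 36*(-52) - 52*(-49)²) - 1*(-5396) = (-26 + 1872 - 52*2401) + 5396 = (-26 + 1872 - 124852) + 5396 = -123006 + 5396 = -117610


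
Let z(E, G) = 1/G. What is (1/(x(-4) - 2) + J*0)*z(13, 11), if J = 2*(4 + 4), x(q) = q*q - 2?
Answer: 1/132 ≈ 0.0075758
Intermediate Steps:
x(q) = -2 + q² (x(q) = q² - 2 = -2 + q²)
J = 16 (J = 2*8 = 16)
(1/(x(-4) - 2) + J*0)*z(13, 11) = (1/((-2 + (-4)²) - 2) + 16*0)/11 = (1/((-2 + 16) - 2) + 0)*(1/11) = (1/(14 - 2) + 0)*(1/11) = (1/12 + 0)*(1/11) = (1/12)*(1/11) = 1/132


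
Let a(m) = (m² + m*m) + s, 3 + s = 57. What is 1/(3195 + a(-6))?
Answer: 1/3321 ≈ 0.00030111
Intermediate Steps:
s = 54 (s = -3 + 57 = 54)
a(m) = 54 + 2*m² (a(m) = (m² + m*m) + 54 = (m² + m²) + 54 = 2*m² + 54 = 54 + 2*m²)
1/(3195 + a(-6)) = 1/(3195 + (54 + 2*(-6)²)) = 1/(3195 + (54 + 2*36)) = 1/(3195 + (54 + 72)) = 1/(3195 + 126) = 1/3321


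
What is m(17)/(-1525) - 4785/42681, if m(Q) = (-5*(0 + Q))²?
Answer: -4208898/867847 ≈ -4.8498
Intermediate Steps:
m(Q) = 25*Q² (m(Q) = (-5*Q)² = 25*Q²)
m(17)/(-1525) - 4785/42681 = (25*17²)/(-1525) - 4785/42681 = (25*289)*(-1/1525) - 4785*1/42681 = 7225*(-1/1525) - 1595/14227 = -289/61 - 1595/14227 = -4208898/867847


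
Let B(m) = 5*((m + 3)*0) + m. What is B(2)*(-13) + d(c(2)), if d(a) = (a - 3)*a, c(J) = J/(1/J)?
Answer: -22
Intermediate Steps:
c(J) = J² (c(J) = J*J = J²)
B(m) = m (B(m) = 5*((3 + m)*0) + m = 5*0 + m = 0 + m = m)
d(a) = a*(-3 + a) (d(a) = (-3 + a)*a = a*(-3 + a))
B(2)*(-13) + d(c(2)) = 2*(-13) + 2²*(-3 + 2²) = -26 + 4*(-3 + 4) = -26 + 4*1 = -26 + 4 = -22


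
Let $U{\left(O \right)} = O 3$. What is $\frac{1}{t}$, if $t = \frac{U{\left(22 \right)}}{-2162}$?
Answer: $- \frac{1081}{33} \approx -32.758$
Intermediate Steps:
$U{\left(O \right)} = 3 O$
$t = - \frac{33}{1081}$ ($t = \frac{3 \cdot 22}{-2162} = 66 \left(- \frac{1}{2162}\right) = - \frac{33}{1081} \approx -0.030527$)
$\frac{1}{t} = \frac{1}{- \frac{33}{1081}} = - \frac{1081}{33}$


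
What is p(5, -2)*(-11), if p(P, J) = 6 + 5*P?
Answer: -341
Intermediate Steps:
p(5, -2)*(-11) = (6 + 5*5)*(-11) = (6 + 25)*(-11) = 31*(-11) = -341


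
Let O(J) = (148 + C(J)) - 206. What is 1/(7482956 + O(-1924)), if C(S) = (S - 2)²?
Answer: 1/11192374 ≈ 8.9346e-8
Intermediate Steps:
C(S) = (-2 + S)²
O(J) = -58 + (-2 + J)² (O(J) = (148 + (-2 + J)²) - 206 = -58 + (-2 + J)²)
1/(7482956 + O(-1924)) = 1/(7482956 + (-58 + (-2 - 1924)²)) = 1/(7482956 + (-58 + (-1926)²)) = 1/(7482956 + (-58 + 3709476)) = 1/(7482956 + 3709418) = 1/11192374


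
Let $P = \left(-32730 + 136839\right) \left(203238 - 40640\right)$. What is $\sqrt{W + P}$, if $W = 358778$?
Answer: $2 \sqrt{4232068490} \approx 1.3011 \cdot 10^{5}$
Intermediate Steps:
$P = 16927915182$ ($P = 104109 \cdot 162598 = 16927915182$)
$\sqrt{W + P} = \sqrt{358778 + 16927915182} = \sqrt{16928273960} = 2 \sqrt{4232068490}$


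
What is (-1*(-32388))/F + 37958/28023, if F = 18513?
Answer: 178925042/57643311 ≈ 3.1040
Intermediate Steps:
(-1*(-32388))/F + 37958/28023 = -1*(-32388)/18513 + 37958/28023 = 32388*(1/18513) + 37958*(1/28023) = 10796/6171 + 37958/28023 = 178925042/57643311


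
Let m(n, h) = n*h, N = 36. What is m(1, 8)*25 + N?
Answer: 236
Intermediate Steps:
m(n, h) = h*n
m(1, 8)*25 + N = (8*1)*25 + 36 = 8*25 + 36 = 200 + 36 = 236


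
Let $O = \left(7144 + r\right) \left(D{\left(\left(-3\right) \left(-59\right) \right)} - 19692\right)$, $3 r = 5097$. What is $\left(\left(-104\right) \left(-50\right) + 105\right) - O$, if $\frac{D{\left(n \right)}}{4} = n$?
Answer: $167880817$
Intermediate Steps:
$D{\left(n \right)} = 4 n$
$r = 1699$ ($r = \frac{1}{3} \cdot 5097 = 1699$)
$O = -167875512$ ($O = \left(7144 + 1699\right) \left(4 \left(\left(-3\right) \left(-59\right)\right) - 19692\right) = 8843 \left(4 \cdot 177 - 19692\right) = 8843 \left(708 - 19692\right) = 8843 \left(-18984\right) = -167875512$)
$\left(\left(-104\right) \left(-50\right) + 105\right) - O = \left(\left(-104\right) \left(-50\right) + 105\right) - -167875512 = \left(5200 + 105\right) + 167875512 = 5305 + 167875512 = 167880817$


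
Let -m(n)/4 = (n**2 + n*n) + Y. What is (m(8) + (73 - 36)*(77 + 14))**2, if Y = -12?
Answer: 8427409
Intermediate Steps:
m(n) = 48 - 8*n**2 (m(n) = -4*((n**2 + n*n) - 12) = -4*((n**2 + n**2) - 12) = -4*(2*n**2 - 12) = -4*(-12 + 2*n**2) = 48 - 8*n**2)
(m(8) + (73 - 36)*(77 + 14))**2 = ((48 - 8*8**2) + (73 - 36)*(77 + 14))**2 = ((48 - 8*64) + 37*91)**2 = ((48 - 512) + 3367)**2 = (-464 + 3367)**2 = 2903**2 = 8427409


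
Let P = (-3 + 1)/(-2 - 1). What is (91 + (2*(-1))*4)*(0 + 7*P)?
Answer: 1162/3 ≈ 387.33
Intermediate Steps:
P = ⅔ (P = -2/(-3) = -2*(-⅓) = ⅔ ≈ 0.66667)
(91 + (2*(-1))*4)*(0 + 7*P) = (91 + (2*(-1))*4)*(0 + 7*(⅔)) = (91 - 2*4)*(0 + 14/3) = (91 - 8)*(14/3) = 83*(14/3) = 1162/3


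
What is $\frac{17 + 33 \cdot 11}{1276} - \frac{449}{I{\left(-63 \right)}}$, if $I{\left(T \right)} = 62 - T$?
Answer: $- \frac{131356}{39875} \approx -3.2942$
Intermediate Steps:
$\frac{17 + 33 \cdot 11}{1276} - \frac{449}{I{\left(-63 \right)}} = \frac{17 + 33 \cdot 11}{1276} - \frac{449}{62 - -63} = \left(17 + 363\right) \frac{1}{1276} - \frac{449}{62 + 63} = 380 \cdot \frac{1}{1276} - \frac{449}{125} = \frac{95}{319} - \frac{449}{125} = - \frac{131356}{39875}$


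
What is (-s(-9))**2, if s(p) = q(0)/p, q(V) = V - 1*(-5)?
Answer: 25/81 ≈ 0.30864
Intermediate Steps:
q(V) = 5 + V (q(V) = V + 5 = 5 + V)
s(p) = 5/p (s(p) = (5 + 0)/p = 5/p)
(-s(-9))**2 = (-5/(-9))**2 = (-5*(-1)/9)**2 = (-1*(-5/9))**2 = (5/9)**2 = 25/81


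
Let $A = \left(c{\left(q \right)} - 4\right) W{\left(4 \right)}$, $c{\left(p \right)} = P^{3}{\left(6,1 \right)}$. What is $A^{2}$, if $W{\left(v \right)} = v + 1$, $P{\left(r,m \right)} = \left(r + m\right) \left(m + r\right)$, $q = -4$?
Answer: $346008650625$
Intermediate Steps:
$P{\left(r,m \right)} = \left(m + r\right)^{2}$ ($P{\left(r,m \right)} = \left(m + r\right) \left(m + r\right) = \left(m + r\right)^{2}$)
$c{\left(p \right)} = 117649$ ($c{\left(p \right)} = \left(\left(1 + 6\right)^{2}\right)^{3} = \left(7^{2}\right)^{3} = 49^{3} = 117649$)
$W{\left(v \right)} = 1 + v$
$A = 588225$ ($A = \left(117649 - 4\right) \left(1 + 4\right) = 117645 \cdot 5 = 588225$)
$A^{2} = 588225^{2} = 346008650625$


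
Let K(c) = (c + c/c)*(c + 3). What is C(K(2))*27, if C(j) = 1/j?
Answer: 9/5 ≈ 1.8000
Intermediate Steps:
K(c) = (1 + c)*(3 + c) (K(c) = (c + 1)*(3 + c) = (1 + c)*(3 + c))
C(j) = 1/j
C(K(2))*27 = 27/(3 + 2**2 + 4*2) = 27/(3 + 4 + 8) = 27/15 = (1/15)*27 = 9/5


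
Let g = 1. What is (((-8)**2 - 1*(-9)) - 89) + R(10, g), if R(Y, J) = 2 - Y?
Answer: -24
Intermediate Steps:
(((-8)**2 - 1*(-9)) - 89) + R(10, g) = (((-8)**2 - 1*(-9)) - 89) + (2 - 1*10) = ((64 + 9) - 89) + (2 - 10) = (73 - 89) - 8 = -16 - 8 = -24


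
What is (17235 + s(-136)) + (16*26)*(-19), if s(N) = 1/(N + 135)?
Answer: 9330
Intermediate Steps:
s(N) = 1/(135 + N)
(17235 + s(-136)) + (16*26)*(-19) = (17235 + 1/(135 - 136)) + (16*26)*(-19) = (17235 + 1/(-1)) + 416*(-19) = (17235 - 1) - 7904 = 17234 - 7904 = 9330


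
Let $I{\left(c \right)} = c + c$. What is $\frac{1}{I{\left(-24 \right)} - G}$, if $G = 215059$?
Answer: $- \frac{1}{215107} \approx -4.6488 \cdot 10^{-6}$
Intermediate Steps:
$I{\left(c \right)} = 2 c$
$\frac{1}{I{\left(-24 \right)} - G} = \frac{1}{2 \left(-24\right) - 215059} = \frac{1}{-48 - 215059} = \frac{1}{-215107} = - \frac{1}{215107}$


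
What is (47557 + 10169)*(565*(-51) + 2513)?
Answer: -1518309252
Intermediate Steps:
(47557 + 10169)*(565*(-51) + 2513) = 57726*(-28815 + 2513) = 57726*(-26302) = -1518309252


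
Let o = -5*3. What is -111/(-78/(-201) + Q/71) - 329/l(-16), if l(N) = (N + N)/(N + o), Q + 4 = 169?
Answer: -148474163/412832 ≈ -359.65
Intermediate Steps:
Q = 165 (Q = -4 + 169 = 165)
o = -15
l(N) = 2*N/(-15 + N) (l(N) = (N + N)/(N - 15) = (2*N)/(-15 + N) = 2*N/(-15 + N))
-111/(-78/(-201) + Q/71) - 329/l(-16) = -111/(-78/(-201) + 165/71) - 329/(2*(-16)/(-15 - 16)) = -111/(-78*(-1/201) + 165*(1/71)) - 329/(2*(-16)/(-31)) = -111/(26/67 + 165/71) - 329/(2*(-16)*(-1/31)) = -111/12901/4757 - 329/32/31 = -111*4757/12901 - 329*31/32 = -528027/12901 - 10199/32 = -148474163/412832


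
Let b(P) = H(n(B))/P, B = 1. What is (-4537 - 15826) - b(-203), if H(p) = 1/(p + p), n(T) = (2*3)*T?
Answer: -49604267/2436 ≈ -20363.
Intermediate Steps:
n(T) = 6*T
H(p) = 1/(2*p)
b(P) = 1/(12*P) (b(P) = (1/(2*((6*1))))/P = ((½)/6)/P = ((½)*(⅙))/P = 1/(12*P))
(-4537 - 15826) - b(-203) = (-4537 - 15826) - 1/(12*(-203)) = -20363 - (-1)/(12*203) = -20363 - 1*(-1/2436) = -20363 + 1/2436 = -49604267/2436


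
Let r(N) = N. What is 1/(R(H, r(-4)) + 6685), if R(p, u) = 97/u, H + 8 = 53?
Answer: 4/26643 ≈ 0.00015013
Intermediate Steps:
H = 45 (H = -8 + 53 = 45)
1/(R(H, r(-4)) + 6685) = 1/(97/(-4) + 6685) = 1/(97*(-¼) + 6685) = 1/(-97/4 + 6685) = 1/(26643/4) = 4/26643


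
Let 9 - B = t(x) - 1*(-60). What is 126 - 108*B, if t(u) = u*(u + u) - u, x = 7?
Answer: 15462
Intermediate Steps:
t(u) = -u + 2*u² (t(u) = u*(2*u) - u = 2*u² - u = -u + 2*u²)
B = -142 (B = 9 - (7*(-1 + 2*7) - 1*(-60)) = 9 - (7*(-1 + 14) + 60) = 9 - (7*13 + 60) = 9 - (91 + 60) = 9 - 1*151 = 9 - 151 = -142)
126 - 108*B = 126 - 108*(-142) = 126 + 15336 = 15462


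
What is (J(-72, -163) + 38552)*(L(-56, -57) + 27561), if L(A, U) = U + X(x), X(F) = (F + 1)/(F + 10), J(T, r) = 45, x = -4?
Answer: 2123105179/2 ≈ 1.0616e+9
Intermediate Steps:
X(F) = (1 + F)/(10 + F)
L(A, U) = -½ + U (L(A, U) = U + (1 - 4)/(10 - 4) = U - 3/6 = U + (⅙)*(-3) = U - ½ = -½ + U)
(J(-72, -163) + 38552)*(L(-56, -57) + 27561) = (45 + 38552)*((-½ - 57) + 27561) = 38597*(-115/2 + 27561) = 38597*(55007/2) = 2123105179/2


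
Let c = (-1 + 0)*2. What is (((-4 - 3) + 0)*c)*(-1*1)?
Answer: -14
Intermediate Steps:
c = -2 (c = -1*2 = -2)
(((-4 - 3) + 0)*c)*(-1*1) = (((-4 - 3) + 0)*(-2))*(-1*1) = ((-7 + 0)*(-2))*(-1) = -7*(-2)*(-1) = 14*(-1) = -14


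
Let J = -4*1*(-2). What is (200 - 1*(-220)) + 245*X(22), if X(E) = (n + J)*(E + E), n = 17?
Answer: 269920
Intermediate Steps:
J = 8 (J = -4*(-2) = 8)
X(E) = 50*E (X(E) = (17 + 8)*(E + E) = 25*(2*E) = 50*E)
(200 - 1*(-220)) + 245*X(22) = (200 - 1*(-220)) + 245*(50*22) = (200 + 220) + 245*1100 = 420 + 269500 = 269920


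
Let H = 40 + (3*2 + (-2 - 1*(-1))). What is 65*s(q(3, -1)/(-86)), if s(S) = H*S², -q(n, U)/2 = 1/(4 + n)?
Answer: 2925/90601 ≈ 0.032284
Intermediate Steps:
q(n, U) = -2/(4 + n)
H = 45 (H = 40 + (6 + (-2 + 1)) = 40 + (6 - 1) = 40 + 5 = 45)
s(S) = 45*S²
65*s(q(3, -1)/(-86)) = 65*(45*(-2/(4 + 3)/(-86))²) = 65*(45*(-2/7*(-1/86))²) = 65*(45*(1/301)²) = 65*(45*(1/90601)) = 65*(45/90601) = 2925/90601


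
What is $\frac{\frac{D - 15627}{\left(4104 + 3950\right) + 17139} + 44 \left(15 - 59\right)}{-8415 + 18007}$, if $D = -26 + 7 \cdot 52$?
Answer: $- \frac{48788937}{241651256} \approx -0.2019$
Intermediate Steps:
$D = 338$ ($D = -26 + 364 = 338$)
$\frac{\frac{D - 15627}{\left(4104 + 3950\right) + 17139} + 44 \left(15 - 59\right)}{-8415 + 18007} = \frac{\frac{338 - 15627}{\left(4104 + 3950\right) + 17139} + 44 \left(15 - 59\right)}{-8415 + 18007} = \frac{- \frac{15289}{8054 + 17139} + 44 \left(-44\right)}{9592} = \left(- \frac{15289}{25193} - 1936\right) \frac{1}{9592} = \left(- \frac{48788937}{25193}\right) \frac{1}{9592} = - \frac{48788937}{241651256}$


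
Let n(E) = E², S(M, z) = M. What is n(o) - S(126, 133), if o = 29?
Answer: 715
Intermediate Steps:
n(o) - S(126, 133) = 29² - 1*126 = 841 - 126 = 715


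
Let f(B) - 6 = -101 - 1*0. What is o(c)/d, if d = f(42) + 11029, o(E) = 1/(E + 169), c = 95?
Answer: 1/2886576 ≈ 3.4643e-7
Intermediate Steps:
f(B) = -95 (f(B) = 6 + (-101 - 1*0) = 6 + (-101 + 0) = 6 - 101 = -95)
o(E) = 1/(169 + E)
d = 10934 (d = -95 + 11029 = 10934)
o(c)/d = 1/((169 + 95)*10934) = (1/10934)/264 = (1/264)*(1/10934) = 1/2886576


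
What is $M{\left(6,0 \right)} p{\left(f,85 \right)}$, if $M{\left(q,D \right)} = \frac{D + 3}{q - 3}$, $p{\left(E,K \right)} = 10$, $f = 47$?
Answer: $10$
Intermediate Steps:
$M{\left(q,D \right)} = \frac{3 + D}{-3 + q}$
$M{\left(6,0 \right)} p{\left(f,85 \right)} = \frac{3 + 0}{-3 + 6} \cdot 10 = \frac{1}{3} \cdot 3 \cdot 10 = 1 \cdot 10 = 10$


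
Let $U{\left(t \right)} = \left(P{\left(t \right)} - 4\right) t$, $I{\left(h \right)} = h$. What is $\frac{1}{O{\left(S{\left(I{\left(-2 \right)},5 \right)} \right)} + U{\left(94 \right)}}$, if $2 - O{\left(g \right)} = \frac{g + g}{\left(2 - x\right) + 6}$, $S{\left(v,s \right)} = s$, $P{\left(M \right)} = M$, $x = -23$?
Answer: $\frac{31}{262312} \approx 0.00011818$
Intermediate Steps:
$U{\left(t \right)} = t \left(-4 + t\right)$ ($U{\left(t \right)} = \left(t - 4\right) t = \left(-4 + t\right) t = t \left(-4 + t\right)$)
$O{\left(g \right)} = 2 - \frac{2 g}{31}$ ($O{\left(g \right)} = 2 - \frac{g + g}{\left(2 - -23\right) + 6} = 2 - \frac{2 g}{\left(2 + 23\right) + 6} = 2 - \frac{2 g}{25 + 6} = 2 - \frac{2 g}{31}$)
$\frac{1}{O{\left(S{\left(I{\left(-2 \right)},5 \right)} \right)} + U{\left(94 \right)}} = \frac{1}{\left(2 - \frac{10}{31}\right) + 94 \left(-4 + 94\right)} = \frac{1}{\left(2 - \frac{10}{31}\right) + 94 \cdot 90} = \frac{1}{\frac{52}{31} + 8460} = \frac{1}{\frac{262312}{31}} = \frac{31}{262312}$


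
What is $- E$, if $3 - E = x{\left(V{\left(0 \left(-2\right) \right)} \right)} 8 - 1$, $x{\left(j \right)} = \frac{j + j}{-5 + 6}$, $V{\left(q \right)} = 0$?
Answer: $-4$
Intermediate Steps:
$x{\left(j \right)} = 2 j$ ($x{\left(j \right)} = \frac{2 j}{1} = 2 j 1 = 2 j$)
$E = 4$ ($E = 3 - \left(2 \cdot 0 \cdot 8 - 1\right) = 3 - \left(0 \cdot 8 - 1\right) = 3 - \left(0 - 1\right) = 3 - -1 = 3 + 1 = 4$)
$- E = \left(-1\right) 4 = -4$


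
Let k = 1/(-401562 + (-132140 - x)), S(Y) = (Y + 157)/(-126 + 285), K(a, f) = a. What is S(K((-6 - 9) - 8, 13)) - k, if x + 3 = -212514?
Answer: 43038949/51068415 ≈ 0.84277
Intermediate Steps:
x = -212517 (x = -3 - 212514 = -212517)
S(Y) = 157/159 + Y/159 (S(Y) = (157 + Y)/159 = (157 + Y)*(1/159) = 157/159 + Y/159)
k = -1/321185 (k = 1/(-401562 + (-132140 - 1*(-212517))) = 1/(-401562 + (-132140 + 212517)) = 1/(-401562 + 80377) = 1/(-321185) = -1/321185 ≈ -3.1135e-6)
S(K((-6 - 9) - 8, 13)) - k = (157/159 + ((-6 - 9) - 8)/159) - 1*(-1/321185) = (157/159 + (-15 - 8)/159) + 1/321185 = (157/159 + (1/159)*(-23)) + 1/321185 = (157/159 - 23/159) + 1/321185 = 134/159 + 1/321185 = 43038949/51068415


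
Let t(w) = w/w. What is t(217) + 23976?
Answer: 23977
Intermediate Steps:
t(w) = 1
t(217) + 23976 = 1 + 23976 = 23977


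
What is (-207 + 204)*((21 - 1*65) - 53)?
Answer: 291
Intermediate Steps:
(-207 + 204)*((21 - 1*65) - 53) = -3*((21 - 65) - 53) = -3*(-44 - 53) = -3*(-97) = 291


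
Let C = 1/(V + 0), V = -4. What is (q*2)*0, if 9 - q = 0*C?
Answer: 0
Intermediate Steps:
C = -¼ (C = 1/(-4 + 0) = 1/(-4) = -¼ ≈ -0.25000)
q = 9 (q = 9 - 0*(-1)/4 = 9 - 1*0 = 9 + 0 = 9)
(q*2)*0 = (9*2)*0 = 18*0 = 0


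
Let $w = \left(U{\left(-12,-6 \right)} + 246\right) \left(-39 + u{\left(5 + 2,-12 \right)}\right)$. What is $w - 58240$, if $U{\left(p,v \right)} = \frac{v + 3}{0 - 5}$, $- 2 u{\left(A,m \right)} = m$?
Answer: $- \frac{331889}{5} \approx -66378.0$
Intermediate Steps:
$u{\left(A,m \right)} = - \frac{m}{2}$
$U{\left(p,v \right)} = - \frac{3}{5} - \frac{v}{5}$ ($U{\left(p,v \right)} = \frac{3 + v}{-5} = \left(3 + v\right) \left(- \frac{1}{5}\right) = - \frac{3}{5} - \frac{v}{5}$)
$w = - \frac{40689}{5}$ ($w = \left(\left(- \frac{3}{5} - - \frac{6}{5}\right) + 246\right) \left(-39 - -6\right) = \left(\left(- \frac{3}{5} + \frac{6}{5}\right) + 246\right) \left(-39 + 6\right) = \left(\frac{3}{5} + 246\right) \left(-33\right) = \frac{1233}{5} \left(-33\right) = - \frac{40689}{5} \approx -8137.8$)
$w - 58240 = - \frac{40689}{5} - 58240 = - \frac{331889}{5}$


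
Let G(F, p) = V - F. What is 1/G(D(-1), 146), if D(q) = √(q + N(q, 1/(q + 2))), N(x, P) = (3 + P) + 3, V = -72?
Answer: -12/863 + √6/5178 ≈ -0.013432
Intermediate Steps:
N(x, P) = 6 + P
D(q) = √(6 + q + 1/(2 + q)) (D(q) = √(q + (6 + 1/(q + 2))) = √(q + (6 + 1/(2 + q))) = √(6 + q + 1/(2 + q)))
G(F, p) = -72 - F
1/G(D(-1), 146) = 1/(-72 - √((13 + (-1)² + 8*(-1))/(2 - 1))) = 1/(-72 - √((13 + 1 - 8)/1)) = 1/(-72 - √(1*6)) = 1/(-72 - √6)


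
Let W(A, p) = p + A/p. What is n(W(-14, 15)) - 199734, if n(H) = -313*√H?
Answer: -199734 - 313*√3165/15 ≈ -2.0091e+5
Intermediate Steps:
n(W(-14, 15)) - 199734 = -313*√(15 - 14/15) - 199734 = -313*√3165/15 - 199734 = -199734 - 313*√3165/15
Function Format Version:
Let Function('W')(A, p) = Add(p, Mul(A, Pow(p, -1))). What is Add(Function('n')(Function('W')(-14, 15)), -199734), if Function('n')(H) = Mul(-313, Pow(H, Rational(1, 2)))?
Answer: Add(-199734, Mul(Rational(-313, 15), Pow(3165, Rational(1, 2)))) ≈ -2.0091e+5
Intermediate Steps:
Add(Function('n')(Function('W')(-14, 15)), -199734) = Add(Mul(-313, Pow(Add(15, Mul(-14, Pow(15, -1))), Rational(1, 2))), -199734) = Add(Mul(-313, Pow(Add(15, Mul(-14, Rational(1, 15))), Rational(1, 2))), -199734) = Add(Mul(-313, Pow(Add(15, Rational(-14, 15)), Rational(1, 2))), -199734) = Add(Mul(-313, Pow(Rational(211, 15), Rational(1, 2))), -199734) = Add(Mul(-313, Mul(Rational(1, 15), Pow(3165, Rational(1, 2)))), -199734) = Add(Mul(Rational(-313, 15), Pow(3165, Rational(1, 2))), -199734) = Add(-199734, Mul(Rational(-313, 15), Pow(3165, Rational(1, 2))))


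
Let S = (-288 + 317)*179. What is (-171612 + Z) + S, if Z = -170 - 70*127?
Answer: -175481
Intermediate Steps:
Z = -9060 (Z = -170 - 8890 = -9060)
S = 5191 (S = 29*179 = 5191)
(-171612 + Z) + S = (-171612 - 9060) + 5191 = -180672 + 5191 = -175481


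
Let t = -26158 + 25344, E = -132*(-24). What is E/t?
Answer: -144/37 ≈ -3.8919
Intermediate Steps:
E = 3168
t = -814
E/t = 3168/(-814) = 3168*(-1/814) = -144/37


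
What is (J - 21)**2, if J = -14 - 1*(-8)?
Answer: 729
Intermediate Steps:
J = -6 (J = -14 + 8 = -6)
(J - 21)**2 = (-6 - 21)**2 = (-27)**2 = 729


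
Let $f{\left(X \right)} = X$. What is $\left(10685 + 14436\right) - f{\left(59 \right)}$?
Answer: $25062$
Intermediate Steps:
$\left(10685 + 14436\right) - f{\left(59 \right)} = \left(10685 + 14436\right) - 59 = 25121 - 59 = 25062$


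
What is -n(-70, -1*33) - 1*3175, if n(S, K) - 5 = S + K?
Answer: -3077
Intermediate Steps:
n(S, K) = 5 + K + S (n(S, K) = 5 + (S + K) = 5 + (K + S) = 5 + K + S)
-n(-70, -1*33) - 1*3175 = -(5 - 1*33 - 70) - 1*3175 = -(5 - 33 - 70) - 3175 = -1*(-98) - 3175 = 98 - 3175 = -3077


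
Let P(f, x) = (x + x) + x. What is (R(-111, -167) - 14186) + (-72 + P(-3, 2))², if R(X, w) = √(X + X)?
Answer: -9830 + I*√222 ≈ -9830.0 + 14.9*I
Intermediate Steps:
R(X, w) = √2*√X (R(X, w) = √(2*X) = √2*√X)
P(f, x) = 3*x (P(f, x) = 2*x + x = 3*x)
(R(-111, -167) - 14186) + (-72 + P(-3, 2))² = (√2*√(-111) - 14186) + (-72 + 3*2)² = (√2*(I*√111) - 14186) + (-72 + 6)² = (I*√222 - 14186) + (-66)² = (-14186 + I*√222) + 4356 = -9830 + I*√222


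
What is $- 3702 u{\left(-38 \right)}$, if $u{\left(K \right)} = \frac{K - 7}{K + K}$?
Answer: $- \frac{83295}{38} \approx -2192.0$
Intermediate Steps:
$u{\left(K \right)} = \frac{-7 + K}{2 K}$
$- 3702 u{\left(-38 \right)} = - 3702 \frac{-7 - 38}{2 \left(-38\right)} = - 3702 \cdot \frac{1}{2} \left(- \frac{1}{38}\right) \left(-45\right) = \left(-3702\right) \frac{45}{76} = - \frac{83295}{38}$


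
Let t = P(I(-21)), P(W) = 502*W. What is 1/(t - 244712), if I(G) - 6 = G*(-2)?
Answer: -1/220616 ≈ -4.5328e-6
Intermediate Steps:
I(G) = 6 - 2*G (I(G) = 6 + G*(-2) = 6 - 2*G)
t = 24096 (t = 502*(6 - 2*(-21)) = 502*(6 + 42) = 502*48 = 24096)
1/(t - 244712) = 1/(24096 - 244712) = 1/(-220616) = -1/220616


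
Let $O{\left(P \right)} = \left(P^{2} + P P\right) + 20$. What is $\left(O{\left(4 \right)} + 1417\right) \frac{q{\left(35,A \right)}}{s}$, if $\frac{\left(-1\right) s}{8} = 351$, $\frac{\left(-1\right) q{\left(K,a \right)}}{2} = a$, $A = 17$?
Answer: $\frac{1921}{108} \approx 17.787$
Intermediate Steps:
$O{\left(P \right)} = 20 + 2 P^{2}$ ($O{\left(P \right)} = \left(P^{2} + P^{2}\right) + 20 = 2 P^{2} + 20 = 20 + 2 P^{2}$)
$q{\left(K,a \right)} = - 2 a$
$s = -2808$ ($s = \left(-8\right) 351 = -2808$)
$\left(O{\left(4 \right)} + 1417\right) \frac{q{\left(35,A \right)}}{s} = \left(\left(20 + 2 \cdot 4^{2}\right) + 1417\right) \frac{\left(-2\right) 17}{-2808} = \left(\left(20 + 2 \cdot 16\right) + 1417\right) \left(\left(-34\right) \left(- \frac{1}{2808}\right)\right) = \left(\left(20 + 32\right) + 1417\right) \frac{17}{1404} = \left(52 + 1417\right) \frac{17}{1404} = 1469 \cdot \frac{17}{1404} = \frac{1921}{108}$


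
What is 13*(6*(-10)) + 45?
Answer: -735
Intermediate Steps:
13*(6*(-10)) + 45 = 13*(-60) + 45 = -780 + 45 = -735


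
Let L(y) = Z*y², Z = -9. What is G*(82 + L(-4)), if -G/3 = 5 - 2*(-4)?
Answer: 2418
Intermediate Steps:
G = -39 (G = -3*(5 - 2*(-4)) = -3*(5 + 8) = -3*13 = -39)
L(y) = -9*y²
G*(82 + L(-4)) = -39*(82 - 9*(-4)²) = -39*(82 - 9*16) = -39*(82 - 144) = -39*(-62) = 2418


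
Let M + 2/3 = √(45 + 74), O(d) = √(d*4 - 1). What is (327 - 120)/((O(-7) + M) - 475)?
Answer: 621/(-1427 + 3*√119 + 3*I*√29) ≈ -0.44533 - 0.0051601*I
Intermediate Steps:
O(d) = √(-1 + 4*d) (O(d) = √(4*d - 1) = √(-1 + 4*d))
M = -⅔ + √119 (M = -⅔ + √(45 + 74) = -⅔ + √119 ≈ 10.242)
(327 - 120)/((O(-7) + M) - 475) = (327 - 120)/((√(-1 + 4*(-7)) + (-⅔ + √119)) - 475) = 207/((√(-1 - 28) + (-⅔ + √119)) - 475) = 207/((√(-29) + (-⅔ + √119)) - 475) = 207/((I*√29 + (-⅔ + √119)) - 475) = 207/((-⅔ + √119 + I*√29) - 475) = 207/(-1427/3 + √119 + I*√29)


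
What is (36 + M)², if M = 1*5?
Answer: 1681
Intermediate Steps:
M = 5
(36 + M)² = (36 + 5)² = 41² = 1681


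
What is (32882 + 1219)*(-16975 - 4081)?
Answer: -718030656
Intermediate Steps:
(32882 + 1219)*(-16975 - 4081) = 34101*(-21056) = -718030656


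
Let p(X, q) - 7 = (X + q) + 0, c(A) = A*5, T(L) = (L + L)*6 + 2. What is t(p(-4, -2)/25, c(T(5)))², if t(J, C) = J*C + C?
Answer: 2598544/25 ≈ 1.0394e+5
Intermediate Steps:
T(L) = 2 + 12*L (T(L) = (2*L)*6 + 2 = 12*L + 2 = 2 + 12*L)
c(A) = 5*A
p(X, q) = 7 + X + q (p(X, q) = 7 + ((X + q) + 0) = 7 + (X + q) = 7 + X + q)
t(J, C) = C + C*J (t(J, C) = C*J + C = C + C*J)
t(p(-4, -2)/25, c(T(5)))² = ((5*(2 + 12*5))*(1 + (7 - 4 - 2)/25))² = ((5*(2 + 60))*(1 + 1*(1/25)))² = ((5*62)*(1 + 1/25))² = (310*(26/25))² = (1612/5)² = 2598544/25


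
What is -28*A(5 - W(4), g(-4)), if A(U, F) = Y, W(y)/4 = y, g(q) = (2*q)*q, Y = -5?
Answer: 140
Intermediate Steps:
g(q) = 2*q²
W(y) = 4*y
A(U, F) = -5
-28*A(5 - W(4), g(-4)) = -28*(-5) = 140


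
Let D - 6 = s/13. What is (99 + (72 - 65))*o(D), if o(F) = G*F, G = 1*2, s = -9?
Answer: 14628/13 ≈ 1125.2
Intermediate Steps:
D = 69/13 (D = 6 - 9/13 = 69/13 ≈ 5.3077)
G = 2
o(F) = 2*F
(99 + (72 - 65))*o(D) = (99 + (72 - 65))*(2*(69/13)) = (99 + 7)*(138/13) = 106*(138/13) = 14628/13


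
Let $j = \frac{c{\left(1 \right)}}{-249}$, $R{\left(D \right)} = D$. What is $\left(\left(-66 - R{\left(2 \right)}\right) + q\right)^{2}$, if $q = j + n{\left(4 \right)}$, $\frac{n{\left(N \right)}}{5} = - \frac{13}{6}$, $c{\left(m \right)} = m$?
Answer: $\frac{171269569}{27556} \approx 6215.3$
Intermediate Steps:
$n{\left(N \right)} = - \frac{65}{6}$ ($n{\left(N \right)} = 5 \left(- \frac{13}{6}\right) = - \frac{65}{6}$)
$j = - \frac{1}{249}$ ($j = 1 \frac{1}{-249} = 1 \left(- \frac{1}{249}\right) = - \frac{1}{249} \approx -0.0040161$)
$q = - \frac{1799}{166}$ ($q = - \frac{1}{249} - \frac{65}{6} = - \frac{1799}{166} \approx -10.837$)
$\left(\left(-66 - R{\left(2 \right)}\right) + q\right)^{2} = \left(\left(-66 - 2\right) - \frac{1799}{166}\right)^{2} = \left(-68 - \frac{1799}{166}\right)^{2} = \left(- \frac{13087}{166}\right)^{2} = \frac{171269569}{27556}$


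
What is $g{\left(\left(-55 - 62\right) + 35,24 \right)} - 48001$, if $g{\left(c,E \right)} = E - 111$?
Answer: $-48088$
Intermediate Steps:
$g{\left(c,E \right)} = -111 + E$
$g{\left(\left(-55 - 62\right) + 35,24 \right)} - 48001 = \left(-111 + 24\right) - 48001 = -87 - 48001 = -48088$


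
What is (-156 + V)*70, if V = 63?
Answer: -6510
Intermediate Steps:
(-156 + V)*70 = (-156 + 63)*70 = -93*70 = -6510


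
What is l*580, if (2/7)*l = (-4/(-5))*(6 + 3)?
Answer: 14616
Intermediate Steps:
l = 126/5 (l = 7*((-4/(-5))*(6 + 3))/2 = 7*(-4*(-⅕)*9)/2 = 7*((⅘)*9)/2 = (7/2)*(36/5) = 126/5 ≈ 25.200)
l*580 = (126/5)*580 = 14616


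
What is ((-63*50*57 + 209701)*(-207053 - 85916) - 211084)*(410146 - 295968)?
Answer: -1008593578395734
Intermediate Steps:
((-63*50*57 + 209701)*(-207053 - 85916) - 211084)*(410146 - 295968) = ((-3150*57 + 209701)*(-292969) - 211084)*114178 = ((-179550 + 209701)*(-292969) - 211084)*114178 = (30151*(-292969) - 211084)*114178 = (-8833308319 - 211084)*114178 = -8833519403*114178 = -1008593578395734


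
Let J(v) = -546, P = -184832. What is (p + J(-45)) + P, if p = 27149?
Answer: -158229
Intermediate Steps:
(p + J(-45)) + P = (27149 - 546) - 184832 = 26603 - 184832 = -158229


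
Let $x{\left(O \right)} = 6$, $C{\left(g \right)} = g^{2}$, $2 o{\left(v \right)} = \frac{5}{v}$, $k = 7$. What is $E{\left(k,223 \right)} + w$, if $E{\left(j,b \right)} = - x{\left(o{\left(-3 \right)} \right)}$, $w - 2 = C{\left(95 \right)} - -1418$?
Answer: $10439$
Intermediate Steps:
$o{\left(v \right)} = \frac{5}{2 v}$ ($o{\left(v \right)} = \frac{5 \frac{1}{v}}{2} = \frac{5}{2 v}$)
$w = 10445$ ($w = 2 - \left(-1418 - 95^{2}\right) = 2 + \left(9025 + 1418\right) = 2 + 10443 = 10445$)
$E{\left(j,b \right)} = -6$ ($E{\left(j,b \right)} = \left(-1\right) 6 = -6$)
$E{\left(k,223 \right)} + w = -6 + 10445 = 10439$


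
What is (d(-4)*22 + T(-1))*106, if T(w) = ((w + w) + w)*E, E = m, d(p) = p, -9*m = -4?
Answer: -28408/3 ≈ -9469.3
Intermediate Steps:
m = 4/9 (m = -1/9*(-4) = 4/9 ≈ 0.44444)
E = 4/9 ≈ 0.44444
T(w) = 4*w/3 (T(w) = ((w + w) + w)*(4/9) = (2*w + w)*(4/9) = (3*w)*(4/9) = 4*w/3)
(d(-4)*22 + T(-1))*106 = (-4*22 + (4/3)*(-1))*106 = (-88 - 4/3)*106 = -268/3*106 = -28408/3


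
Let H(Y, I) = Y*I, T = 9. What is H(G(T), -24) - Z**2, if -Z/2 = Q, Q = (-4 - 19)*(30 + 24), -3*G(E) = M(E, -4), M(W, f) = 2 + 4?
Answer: -6170208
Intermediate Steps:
M(W, f) = 6
G(E) = -2 (G(E) = -1/3*6 = -2)
Q = -1242 (Q = -23*54 = -1242)
Z = 2484 (Z = -2*(-1242) = 2484)
H(Y, I) = I*Y
H(G(T), -24) - Z**2 = -24*(-2) - 1*2484**2 = 48 - 1*6170256 = 48 - 6170256 = -6170208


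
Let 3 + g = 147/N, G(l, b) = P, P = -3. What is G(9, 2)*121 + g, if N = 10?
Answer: -3513/10 ≈ -351.30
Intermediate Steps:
G(l, b) = -3
g = 117/10 (g = -3 + 147/10 = 117/10 ≈ 11.700)
G(9, 2)*121 + g = -3*121 + 117/10 = -363 + 117/10 = -3513/10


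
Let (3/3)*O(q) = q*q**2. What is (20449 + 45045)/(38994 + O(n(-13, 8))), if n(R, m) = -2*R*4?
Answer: 32747/581929 ≈ 0.056273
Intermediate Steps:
n(R, m) = -8*R
O(q) = q**3 (O(q) = q*q**2 = q**3)
(20449 + 45045)/(38994 + O(n(-13, 8))) = (20449 + 45045)/(38994 + (-8*(-13))**3) = 65494/(38994 + 104**3) = 65494/(38994 + 1124864) = 65494/1163858 = 65494*(1/1163858) = 32747/581929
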